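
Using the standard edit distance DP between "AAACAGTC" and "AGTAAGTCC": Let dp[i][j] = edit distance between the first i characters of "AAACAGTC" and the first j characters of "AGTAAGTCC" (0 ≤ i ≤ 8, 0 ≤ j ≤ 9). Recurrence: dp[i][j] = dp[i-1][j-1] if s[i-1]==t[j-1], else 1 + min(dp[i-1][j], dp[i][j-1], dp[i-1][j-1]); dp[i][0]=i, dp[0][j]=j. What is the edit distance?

   ''  A  G  T  A  A  G  T  C  C
''  0  1  2  3  4  5  6  7  8  9
 A  1  0  1  2  3  4  5  6  7  8
 A  2  1  1  2  2  3  4  5  6  7
 A  3  2  2  2  2  2  3  4  5  6
 C  4  3  3  3  3  3  3  4  4  5
 A  5  4  4  4  3  3  4  4  5  5
 G  6  5  4  5  4  4  3  4  5  6
 T  7  6  5  4  5  5  4  3  4  5
 C  8  7  6  5  5  6  5  4  3  4

4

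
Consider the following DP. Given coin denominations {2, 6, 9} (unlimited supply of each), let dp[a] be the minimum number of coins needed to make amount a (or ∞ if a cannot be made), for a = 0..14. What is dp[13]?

3

 a  0  1  2  3  4  5  6  7  8  9 10 11 12 13 14
dp  0  -  1  -  2  -  1  -  2  1  3  2  2  3  3
(- denotes ∞ / unreachable)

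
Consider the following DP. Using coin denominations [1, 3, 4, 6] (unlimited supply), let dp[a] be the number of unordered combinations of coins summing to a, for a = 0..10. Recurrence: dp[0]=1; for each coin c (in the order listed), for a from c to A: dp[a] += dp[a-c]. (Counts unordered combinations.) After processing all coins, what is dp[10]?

11

after  coin     0     1     2     3     4     5     6     7     8     9    10
          1     1     1     1     1     1     1     1     1     1     1     1
          3     1     1     1     2     2     2     3     3     3     4     4
          4     1     1     1     2     3     3     4     5     6     7     8
          6     1     1     1     2     3     3     5     6     7     9    11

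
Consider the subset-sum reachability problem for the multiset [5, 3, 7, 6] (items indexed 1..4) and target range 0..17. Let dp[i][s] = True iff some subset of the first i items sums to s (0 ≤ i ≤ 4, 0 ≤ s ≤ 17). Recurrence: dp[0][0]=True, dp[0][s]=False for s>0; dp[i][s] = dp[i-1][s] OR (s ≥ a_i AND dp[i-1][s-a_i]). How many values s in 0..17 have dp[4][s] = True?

i\s   0   1   2   3   4   5   6   7   8   9  10  11  12  13  14  15  16  17
  0   T   F   F   F   F   F   F   F   F   F   F   F   F   F   F   F   F   F
  1   T   F   F   F   F   T   F   F   F   F   F   F   F   F   F   F   F   F
  2   T   F   F   T   F   T   F   F   T   F   F   F   F   F   F   F   F   F
  3   T   F   F   T   F   T   F   T   T   F   T   F   T   F   F   T   F   F
  4   T   F   F   T   F   T   T   T   T   T   T   T   T   T   T   T   T   F

14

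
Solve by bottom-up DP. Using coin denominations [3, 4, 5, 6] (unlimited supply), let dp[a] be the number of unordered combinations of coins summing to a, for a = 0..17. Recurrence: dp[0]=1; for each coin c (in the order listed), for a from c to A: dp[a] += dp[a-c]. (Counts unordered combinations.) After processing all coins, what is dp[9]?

after  coin     0     1     2     3     4     5     6     7     8     9    10    11    12    13    14    15    16    17
          3     1     0     0     1     0     0     1     0     0     1     0     0     1     0     0     1     0     0
          4     1     0     0     1     1     0     1     1     1     1     1     1     2     1     1     2     2     1
          5     1     0     0     1     1     1     1     1     2     2     2     2     3     3     3     4     4     4
          6     1     0     0     1     1     1     2     1     2     3     3     3     5     4     5     7     7     7

3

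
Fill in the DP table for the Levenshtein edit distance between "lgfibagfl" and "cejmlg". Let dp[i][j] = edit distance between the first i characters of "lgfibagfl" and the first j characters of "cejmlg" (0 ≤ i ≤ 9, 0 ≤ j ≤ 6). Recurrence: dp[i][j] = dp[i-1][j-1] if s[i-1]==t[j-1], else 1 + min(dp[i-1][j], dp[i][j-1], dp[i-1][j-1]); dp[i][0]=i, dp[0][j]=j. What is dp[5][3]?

5

   ''  c  e  j  m  l  g
''  0  1  2  3  4  5  6
 l  1  1  2  3  4  4  5
 g  2  2  2  3  4  5  4
 f  3  3  3  3  4  5  5
 i  4  4  4  4  4  5  6
 b  5  5  5  5  5  5  6
 a  6  6  6  6  6  6  6
 g  7  7  7  7  7  7  6
 f  8  8  8  8  8  8  7
 l  9  9  9  9  9  8  8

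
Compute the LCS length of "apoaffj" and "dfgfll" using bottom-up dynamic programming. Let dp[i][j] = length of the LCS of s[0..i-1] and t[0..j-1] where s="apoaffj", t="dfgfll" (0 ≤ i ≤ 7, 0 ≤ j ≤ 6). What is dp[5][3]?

1

   ''  d  f  g  f  l  l
''  0  0  0  0  0  0  0
 a  0  0  0  0  0  0  0
 p  0  0  0  0  0  0  0
 o  0  0  0  0  0  0  0
 a  0  0  0  0  0  0  0
 f  0  0  1  1  1  1  1
 f  0  0  1  1  2  2  2
 j  0  0  1  1  2  2  2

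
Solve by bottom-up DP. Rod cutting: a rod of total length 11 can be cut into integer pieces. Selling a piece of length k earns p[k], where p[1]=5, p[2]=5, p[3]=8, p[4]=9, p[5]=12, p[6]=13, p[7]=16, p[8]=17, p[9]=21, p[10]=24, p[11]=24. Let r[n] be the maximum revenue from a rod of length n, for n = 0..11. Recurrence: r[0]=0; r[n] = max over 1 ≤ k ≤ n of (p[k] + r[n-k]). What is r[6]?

   n    0    1    2    3    4    5    6    7    8    9   10   11
r[n]    0    5   10   15   20   25   30   35   40   45   50   55

30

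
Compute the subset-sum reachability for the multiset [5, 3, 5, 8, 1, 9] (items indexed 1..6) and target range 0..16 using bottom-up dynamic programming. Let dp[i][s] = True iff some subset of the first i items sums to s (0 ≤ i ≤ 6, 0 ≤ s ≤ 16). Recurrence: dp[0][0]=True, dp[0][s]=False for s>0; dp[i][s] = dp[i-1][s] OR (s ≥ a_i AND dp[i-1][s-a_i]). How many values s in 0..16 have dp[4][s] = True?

i\s   0   1   2   3   4   5   6   7   8   9  10  11  12  13  14  15  16
  0   T   F   F   F   F   F   F   F   F   F   F   F   F   F   F   F   F
  1   T   F   F   F   F   T   F   F   F   F   F   F   F   F   F   F   F
  2   T   F   F   T   F   T   F   F   T   F   F   F   F   F   F   F   F
  3   T   F   F   T   F   T   F   F   T   F   T   F   F   T   F   F   F
  4   T   F   F   T   F   T   F   F   T   F   T   T   F   T   F   F   T
  5   T   T   F   T   T   T   T   F   T   T   T   T   T   T   T   F   T
  6   T   T   F   T   T   T   T   F   T   T   T   T   T   T   T   T   T

8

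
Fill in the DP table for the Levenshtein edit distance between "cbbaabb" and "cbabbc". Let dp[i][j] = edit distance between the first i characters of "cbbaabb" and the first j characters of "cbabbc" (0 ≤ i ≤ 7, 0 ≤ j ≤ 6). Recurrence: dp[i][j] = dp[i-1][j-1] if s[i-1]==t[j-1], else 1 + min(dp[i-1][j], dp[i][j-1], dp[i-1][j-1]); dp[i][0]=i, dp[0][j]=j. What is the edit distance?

   ''  c  b  a  b  b  c
''  0  1  2  3  4  5  6
 c  1  0  1  2  3  4  5
 b  2  1  0  1  2  3  4
 b  3  2  1  1  1  2  3
 a  4  3  2  1  2  2  3
 a  5  4  3  2  2  3  3
 b  6  5  4  3  2  2  3
 b  7  6  5  4  3  2  3

3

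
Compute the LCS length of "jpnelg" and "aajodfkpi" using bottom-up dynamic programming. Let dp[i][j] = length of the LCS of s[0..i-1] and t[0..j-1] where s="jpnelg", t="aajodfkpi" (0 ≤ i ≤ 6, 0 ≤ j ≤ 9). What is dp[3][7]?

   ''  a  a  j  o  d  f  k  p  i
''  0  0  0  0  0  0  0  0  0  0
 j  0  0  0  1  1  1  1  1  1  1
 p  0  0  0  1  1  1  1  1  2  2
 n  0  0  0  1  1  1  1  1  2  2
 e  0  0  0  1  1  1  1  1  2  2
 l  0  0  0  1  1  1  1  1  2  2
 g  0  0  0  1  1  1  1  1  2  2

1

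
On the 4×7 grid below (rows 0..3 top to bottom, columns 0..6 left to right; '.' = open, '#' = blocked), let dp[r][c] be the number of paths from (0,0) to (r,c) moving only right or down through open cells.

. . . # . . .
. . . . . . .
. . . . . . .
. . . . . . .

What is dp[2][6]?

r\c   0   1   2   3   4   5   6
  0   1   1   1   0   0   0   0
  1   1   2   3   3   3   3   3
  2   1   3   6   9  12  15  18
  3   1   4  10  19  31  46  64

18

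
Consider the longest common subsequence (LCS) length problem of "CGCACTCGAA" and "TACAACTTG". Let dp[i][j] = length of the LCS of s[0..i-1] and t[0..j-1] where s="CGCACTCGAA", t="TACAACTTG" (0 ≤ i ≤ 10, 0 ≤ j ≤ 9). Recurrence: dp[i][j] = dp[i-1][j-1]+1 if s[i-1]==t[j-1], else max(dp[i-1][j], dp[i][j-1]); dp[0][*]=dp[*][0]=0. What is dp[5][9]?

   ''  T  A  C  A  A  C  T  T  G
''  0  0  0  0  0  0  0  0  0  0
 C  0  0  0  1  1  1  1  1  1  1
 G  0  0  0  1  1  1  1  1  1  2
 C  0  0  0  1  1  1  2  2  2  2
 A  0  0  1  1  2  2  2  2  2  2
 C  0  0  1  2  2  2  3  3  3  3
 T  0  1  1  2  2  2  3  4  4  4
 C  0  1  1  2  2  2  3  4  4  4
 G  0  1  1  2  2  2  3  4  4  5
 A  0  1  2  2  3  3  3  4  4  5
 A  0  1  2  2  3  4  4  4  4  5

3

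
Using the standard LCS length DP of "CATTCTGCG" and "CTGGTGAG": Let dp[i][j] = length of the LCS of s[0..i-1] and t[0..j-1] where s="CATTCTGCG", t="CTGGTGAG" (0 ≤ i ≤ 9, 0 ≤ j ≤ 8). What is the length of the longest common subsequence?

   ''  C  T  G  G  T  G  A  G
''  0  0  0  0  0  0  0  0  0
 C  0  1  1  1  1  1  1  1  1
 A  0  1  1  1  1  1  1  2  2
 T  0  1  2  2  2  2  2  2  2
 T  0  1  2  2  2  3  3  3  3
 C  0  1  2  2  2  3  3  3  3
 T  0  1  2  2  2  3  3  3  3
 G  0  1  2  3  3  3  4  4  4
 C  0  1  2  3  3  3  4  4  4
 G  0  1  2  3  4  4  4  4  5

5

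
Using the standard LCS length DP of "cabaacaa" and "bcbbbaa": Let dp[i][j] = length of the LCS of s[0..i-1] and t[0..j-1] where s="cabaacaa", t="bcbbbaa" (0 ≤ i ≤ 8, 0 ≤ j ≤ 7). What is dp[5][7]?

4

   ''  b  c  b  b  b  a  a
''  0  0  0  0  0  0  0  0
 c  0  0  1  1  1  1  1  1
 a  0  0  1  1  1  1  2  2
 b  0  1  1  2  2  2  2  2
 a  0  1  1  2  2  2  3  3
 a  0  1  1  2  2  2  3  4
 c  0  1  2  2  2  2  3  4
 a  0  1  2  2  2  2  3  4
 a  0  1  2  2  2  2  3  4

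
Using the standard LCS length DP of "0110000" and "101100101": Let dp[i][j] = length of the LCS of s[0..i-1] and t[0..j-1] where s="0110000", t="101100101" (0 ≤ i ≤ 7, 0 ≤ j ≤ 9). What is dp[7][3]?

2

   ''  1  0  1  1  0  0  1  0  1
''  0  0  0  0  0  0  0  0  0  0
 0  0  0  1  1  1  1  1  1  1  1
 1  0  1  1  2  2  2  2  2  2  2
 1  0  1  1  2  3  3  3  3  3  3
 0  0  1  2  2  3  4  4  4  4  4
 0  0  1  2  2  3  4  5  5  5  5
 0  0  1  2  2  3  4  5  5  6  6
 0  0  1  2  2  3  4  5  5  6  6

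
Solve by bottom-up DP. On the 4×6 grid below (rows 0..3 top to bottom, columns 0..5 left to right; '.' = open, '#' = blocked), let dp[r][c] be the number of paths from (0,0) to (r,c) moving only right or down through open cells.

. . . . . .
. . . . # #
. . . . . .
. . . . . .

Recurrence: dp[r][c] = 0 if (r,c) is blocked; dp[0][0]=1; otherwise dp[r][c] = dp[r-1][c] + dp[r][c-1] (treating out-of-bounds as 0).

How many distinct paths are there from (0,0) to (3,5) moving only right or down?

40

r\c   0   1   2   3   4   5
  0   1   1   1   1   1   1
  1   1   2   3   4   0   0
  2   1   3   6  10  10  10
  3   1   4  10  20  30  40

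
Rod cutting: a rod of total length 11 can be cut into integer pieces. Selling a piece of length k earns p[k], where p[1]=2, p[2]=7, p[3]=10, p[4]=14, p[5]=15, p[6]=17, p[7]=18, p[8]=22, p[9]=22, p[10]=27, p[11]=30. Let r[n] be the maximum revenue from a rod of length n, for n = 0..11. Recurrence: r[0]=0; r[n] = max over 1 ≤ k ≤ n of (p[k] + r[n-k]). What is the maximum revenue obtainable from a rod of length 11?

   n    0    1    2    3    4    5    6    7    8    9   10   11
r[n]    0    2    7   10   14   17   21   24   28   31   35   38

38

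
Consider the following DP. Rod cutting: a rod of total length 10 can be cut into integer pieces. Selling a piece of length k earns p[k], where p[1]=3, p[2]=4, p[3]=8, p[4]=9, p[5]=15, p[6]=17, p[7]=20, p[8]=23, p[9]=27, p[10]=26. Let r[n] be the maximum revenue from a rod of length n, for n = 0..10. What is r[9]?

27

   n    0    1    2    3    4    5    6    7    8    9   10
r[n]    0    3    6    9   12   15   18   21   24   27   30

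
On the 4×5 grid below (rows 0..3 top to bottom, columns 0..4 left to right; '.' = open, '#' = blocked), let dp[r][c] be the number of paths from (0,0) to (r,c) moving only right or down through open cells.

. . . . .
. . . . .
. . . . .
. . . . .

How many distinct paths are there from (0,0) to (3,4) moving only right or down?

35

r\c   0   1   2   3   4
  0   1   1   1   1   1
  1   1   2   3   4   5
  2   1   3   6  10  15
  3   1   4  10  20  35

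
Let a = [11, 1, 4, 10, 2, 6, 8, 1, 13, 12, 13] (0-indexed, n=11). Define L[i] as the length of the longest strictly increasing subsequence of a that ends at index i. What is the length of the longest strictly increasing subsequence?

6

   i    0    1    2    3    4    5    6    7    8    9   10
a[i]   11    1    4   10    2    6    8    1   13   12   13
L[i]    1    1    2    3    2    3    4    1    5    5    6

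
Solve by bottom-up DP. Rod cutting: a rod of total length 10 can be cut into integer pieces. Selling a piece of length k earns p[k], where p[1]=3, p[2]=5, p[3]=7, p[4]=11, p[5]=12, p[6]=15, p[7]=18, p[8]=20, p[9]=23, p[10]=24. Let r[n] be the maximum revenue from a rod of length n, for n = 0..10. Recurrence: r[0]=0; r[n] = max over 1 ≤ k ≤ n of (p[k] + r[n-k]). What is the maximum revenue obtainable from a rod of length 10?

30

   n    0    1    2    3    4    5    6    7    8    9   10
r[n]    0    3    6    9   12   15   18   21   24   27   30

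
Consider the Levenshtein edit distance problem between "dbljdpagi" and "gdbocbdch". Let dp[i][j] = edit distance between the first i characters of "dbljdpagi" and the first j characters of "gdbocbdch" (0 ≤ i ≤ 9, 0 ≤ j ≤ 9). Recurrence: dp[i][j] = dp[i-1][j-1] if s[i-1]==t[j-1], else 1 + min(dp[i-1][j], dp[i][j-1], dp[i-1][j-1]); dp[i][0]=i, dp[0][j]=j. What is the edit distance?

8

   ''  g  d  b  o  c  b  d  c  h
''  0  1  2  3  4  5  6  7  8  9
 d  1  1  1  2  3  4  5  6  7  8
 b  2  2  2  1  2  3  4  5  6  7
 l  3  3  3  2  2  3  4  5  6  7
 j  4  4  4  3  3  3  4  5  6  7
 d  5  5  4  4  4  4  4  4  5  6
 p  6  6  5  5  5  5  5  5  5  6
 a  7  7  6  6  6  6  6  6  6  6
 g  8  7  7  7  7  7  7  7  7  7
 i  9  8  8  8  8  8  8  8  8  8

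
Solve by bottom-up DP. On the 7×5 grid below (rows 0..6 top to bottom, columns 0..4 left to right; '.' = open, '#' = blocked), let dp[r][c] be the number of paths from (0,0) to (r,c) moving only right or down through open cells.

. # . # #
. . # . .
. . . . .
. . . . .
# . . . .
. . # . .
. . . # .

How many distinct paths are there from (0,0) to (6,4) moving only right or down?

r\c   0   1   2   3   4
  0   1   0   0   0   0
  1   1   1   0   0   0
  2   1   2   2   2   2
  3   1   3   5   7   9
  4   0   3   8  15  24
  5   0   3   0  15  39
  6   0   3   3   0  39

39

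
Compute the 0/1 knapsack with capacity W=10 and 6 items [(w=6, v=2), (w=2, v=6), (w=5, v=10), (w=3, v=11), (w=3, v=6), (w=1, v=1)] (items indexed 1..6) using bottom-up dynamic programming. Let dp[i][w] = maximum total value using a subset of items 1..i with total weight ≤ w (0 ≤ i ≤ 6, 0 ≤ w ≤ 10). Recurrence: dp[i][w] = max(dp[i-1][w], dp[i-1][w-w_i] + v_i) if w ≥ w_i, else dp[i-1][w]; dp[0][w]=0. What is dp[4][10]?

i\w   0   1   2   3   4   5   6   7   8   9  10
  0   0   0   0   0   0   0   0   0   0   0   0
  1   0   0   0   0   0   0   2   2   2   2   2
  2   0   0   6   6   6   6   6   6   8   8   8
  3   0   0   6   6   6  10  10  16  16  16  16
  4   0   0   6  11  11  17  17  17  21  21  27
  5   0   0   6  11  11  17  17  17  23  23  27
  6   0   1   6  11  12  17  18  18  23  24  27

27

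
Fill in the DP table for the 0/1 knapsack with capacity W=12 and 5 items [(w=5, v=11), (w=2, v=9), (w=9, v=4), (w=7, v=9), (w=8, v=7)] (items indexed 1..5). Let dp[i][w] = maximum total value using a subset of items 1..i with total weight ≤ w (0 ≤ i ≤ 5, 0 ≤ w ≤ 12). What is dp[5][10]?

20

i\w   0   1   2   3   4   5   6   7   8   9  10  11  12
  0   0   0   0   0   0   0   0   0   0   0   0   0   0
  1   0   0   0   0   0  11  11  11  11  11  11  11  11
  2   0   0   9   9   9  11  11  20  20  20  20  20  20
  3   0   0   9   9   9  11  11  20  20  20  20  20  20
  4   0   0   9   9   9  11  11  20  20  20  20  20  20
  5   0   0   9   9   9  11  11  20  20  20  20  20  20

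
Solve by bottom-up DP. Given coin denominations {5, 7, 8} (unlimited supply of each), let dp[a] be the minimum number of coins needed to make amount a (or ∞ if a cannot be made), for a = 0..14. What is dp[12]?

 a  0  1  2  3  4  5  6  7  8  9 10 11 12 13 14
dp  0  -  -  -  -  1  -  1  1  -  2  -  2  2  2
(- denotes ∞ / unreachable)

2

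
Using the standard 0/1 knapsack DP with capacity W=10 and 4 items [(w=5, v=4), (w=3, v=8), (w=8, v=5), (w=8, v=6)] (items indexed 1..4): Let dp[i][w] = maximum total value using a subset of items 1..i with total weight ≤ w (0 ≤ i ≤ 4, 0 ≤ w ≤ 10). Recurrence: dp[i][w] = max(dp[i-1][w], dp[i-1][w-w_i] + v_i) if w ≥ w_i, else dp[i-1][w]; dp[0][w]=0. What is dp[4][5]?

i\w   0   1   2   3   4   5   6   7   8   9  10
  0   0   0   0   0   0   0   0   0   0   0   0
  1   0   0   0   0   0   4   4   4   4   4   4
  2   0   0   0   8   8   8   8   8  12  12  12
  3   0   0   0   8   8   8   8   8  12  12  12
  4   0   0   0   8   8   8   8   8  12  12  12

8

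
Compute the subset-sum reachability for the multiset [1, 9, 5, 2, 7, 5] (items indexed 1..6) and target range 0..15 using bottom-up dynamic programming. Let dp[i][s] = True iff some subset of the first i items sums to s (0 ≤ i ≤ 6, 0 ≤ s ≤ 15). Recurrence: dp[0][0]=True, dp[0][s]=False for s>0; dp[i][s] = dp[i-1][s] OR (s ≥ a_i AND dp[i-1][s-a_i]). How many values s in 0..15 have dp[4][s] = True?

i\s   0   1   2   3   4   5   6   7   8   9  10  11  12  13  14  15
  0   T   F   F   F   F   F   F   F   F   F   F   F   F   F   F   F
  1   T   T   F   F   F   F   F   F   F   F   F   F   F   F   F   F
  2   T   T   F   F   F   F   F   F   F   T   T   F   F   F   F   F
  3   T   T   F   F   F   T   T   F   F   T   T   F   F   F   T   T
  4   T   T   T   T   F   T   T   T   T   T   T   T   T   F   T   T
  5   T   T   T   T   F   T   T   T   T   T   T   T   T   T   T   T
  6   T   T   T   T   F   T   T   T   T   T   T   T   T   T   T   T

14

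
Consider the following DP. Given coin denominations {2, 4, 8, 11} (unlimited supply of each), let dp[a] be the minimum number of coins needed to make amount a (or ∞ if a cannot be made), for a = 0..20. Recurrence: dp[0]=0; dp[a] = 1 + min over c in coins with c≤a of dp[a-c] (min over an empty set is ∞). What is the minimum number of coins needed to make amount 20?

3

 a  0  1  2  3  4  5  6  7  8  9 10 11 12 13 14 15 16 17 18 19 20
dp  0  -  1  -  1  -  2  -  1  -  2  1  2  2  3  2  2  3  3  2  3
(- denotes ∞ / unreachable)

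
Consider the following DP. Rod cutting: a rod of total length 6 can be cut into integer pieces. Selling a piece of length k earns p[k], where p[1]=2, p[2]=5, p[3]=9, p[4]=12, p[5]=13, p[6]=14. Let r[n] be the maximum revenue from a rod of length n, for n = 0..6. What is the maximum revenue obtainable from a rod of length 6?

   n    0    1    2    3    4    5    6
r[n]    0    2    5    9   12   14   18

18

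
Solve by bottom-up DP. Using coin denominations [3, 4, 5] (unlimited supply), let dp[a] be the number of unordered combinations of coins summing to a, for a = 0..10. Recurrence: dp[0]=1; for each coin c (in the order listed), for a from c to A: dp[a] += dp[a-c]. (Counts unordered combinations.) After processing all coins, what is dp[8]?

after  coin     0     1     2     3     4     5     6     7     8     9    10
          3     1     0     0     1     0     0     1     0     0     1     0
          4     1     0     0     1     1     0     1     1     1     1     1
          5     1     0     0     1     1     1     1     1     2     2     2

2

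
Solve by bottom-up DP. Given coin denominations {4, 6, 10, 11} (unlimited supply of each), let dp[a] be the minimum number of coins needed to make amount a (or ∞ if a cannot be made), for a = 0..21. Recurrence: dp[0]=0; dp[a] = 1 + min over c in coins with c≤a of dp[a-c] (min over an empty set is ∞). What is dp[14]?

2

 a  0  1  2  3  4  5  6  7  8  9 10 11 12 13 14 15 16 17 18 19 20 21
dp  0  -  -  -  1  -  1  -  2  -  1  1  2  -  2  2  2  2  3  3  2  2
(- denotes ∞ / unreachable)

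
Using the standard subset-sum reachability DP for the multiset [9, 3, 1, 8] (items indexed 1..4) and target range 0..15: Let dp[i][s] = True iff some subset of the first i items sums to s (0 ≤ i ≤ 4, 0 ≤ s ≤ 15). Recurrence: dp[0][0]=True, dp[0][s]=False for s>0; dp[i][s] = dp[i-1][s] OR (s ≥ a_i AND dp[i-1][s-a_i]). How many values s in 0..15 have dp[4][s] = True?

i\s   0   1   2   3   4   5   6   7   8   9  10  11  12  13  14  15
  0   T   F   F   F   F   F   F   F   F   F   F   F   F   F   F   F
  1   T   F   F   F   F   F   F   F   F   T   F   F   F   F   F   F
  2   T   F   F   T   F   F   F   F   F   T   F   F   T   F   F   F
  3   T   T   F   T   T   F   F   F   F   T   T   F   T   T   F   F
  4   T   T   F   T   T   F   F   F   T   T   T   T   T   T   F   F

10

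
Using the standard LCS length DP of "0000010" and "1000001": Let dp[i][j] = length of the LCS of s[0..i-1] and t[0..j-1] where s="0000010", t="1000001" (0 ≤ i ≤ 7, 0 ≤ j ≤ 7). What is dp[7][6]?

5

   ''  1  0  0  0  0  0  1
''  0  0  0  0  0  0  0  0
 0  0  0  1  1  1  1  1  1
 0  0  0  1  2  2  2  2  2
 0  0  0  1  2  3  3  3  3
 0  0  0  1  2  3  4  4  4
 0  0  0  1  2  3  4  5  5
 1  0  1  1  2  3  4  5  6
 0  0  1  2  2  3  4  5  6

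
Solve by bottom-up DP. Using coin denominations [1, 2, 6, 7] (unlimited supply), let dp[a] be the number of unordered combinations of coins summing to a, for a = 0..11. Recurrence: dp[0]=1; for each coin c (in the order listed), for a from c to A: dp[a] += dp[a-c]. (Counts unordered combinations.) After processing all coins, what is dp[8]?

after  coin     0     1     2     3     4     5     6     7     8     9    10    11
          1     1     1     1     1     1     1     1     1     1     1     1     1
          2     1     1     2     2     3     3     4     4     5     5     6     6
          6     1     1     2     2     3     3     5     5     7     7     9     9
          7     1     1     2     2     3     3     5     6     8     9    11    12

8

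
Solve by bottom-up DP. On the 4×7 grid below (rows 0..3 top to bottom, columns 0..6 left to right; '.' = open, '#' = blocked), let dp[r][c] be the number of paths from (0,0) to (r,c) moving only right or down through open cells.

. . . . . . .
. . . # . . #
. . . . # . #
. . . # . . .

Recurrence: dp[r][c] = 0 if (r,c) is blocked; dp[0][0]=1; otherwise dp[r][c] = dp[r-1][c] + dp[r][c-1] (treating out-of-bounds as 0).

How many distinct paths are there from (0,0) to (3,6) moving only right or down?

r\c   0   1   2   3   4   5   6
  0   1   1   1   1   1   1   1
  1   1   2   3   0   1   2   0
  2   1   3   6   6   0   2   0
  3   1   4  10   0   0   2   2

2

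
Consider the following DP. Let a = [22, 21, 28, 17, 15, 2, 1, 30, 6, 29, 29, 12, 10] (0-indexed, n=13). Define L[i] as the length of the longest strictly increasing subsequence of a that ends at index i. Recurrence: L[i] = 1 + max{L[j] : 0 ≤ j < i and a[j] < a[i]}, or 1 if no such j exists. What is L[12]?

   i    0    1    2    3    4    5    6    7    8    9   10   11   12
a[i]   22   21   28   17   15    2    1   30    6   29   29   12   10
L[i]    1    1    2    1    1    1    1    3    2    3    3    3    3

3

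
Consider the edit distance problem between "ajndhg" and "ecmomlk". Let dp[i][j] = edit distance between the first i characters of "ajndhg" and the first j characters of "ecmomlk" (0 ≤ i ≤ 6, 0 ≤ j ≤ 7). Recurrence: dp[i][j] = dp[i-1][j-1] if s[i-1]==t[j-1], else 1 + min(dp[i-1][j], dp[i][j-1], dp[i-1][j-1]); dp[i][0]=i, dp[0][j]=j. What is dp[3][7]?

7

   ''  e  c  m  o  m  l  k
''  0  1  2  3  4  5  6  7
 a  1  1  2  3  4  5  6  7
 j  2  2  2  3  4  5  6  7
 n  3  3  3  3  4  5  6  7
 d  4  4  4  4  4  5  6  7
 h  5  5  5  5  5  5  6  7
 g  6  6  6  6  6  6  6  7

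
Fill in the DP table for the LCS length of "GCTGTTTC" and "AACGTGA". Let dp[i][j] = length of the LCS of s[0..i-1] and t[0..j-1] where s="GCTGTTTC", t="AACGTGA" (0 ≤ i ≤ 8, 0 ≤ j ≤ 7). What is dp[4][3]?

   ''  A  A  C  G  T  G  A
''  0  0  0  0  0  0  0  0
 G  0  0  0  0  1  1  1  1
 C  0  0  0  1  1  1  1  1
 T  0  0  0  1  1  2  2  2
 G  0  0  0  1  2  2  3  3
 T  0  0  0  1  2  3  3  3
 T  0  0  0  1  2  3  3  3
 T  0  0  0  1  2  3  3  3
 C  0  0  0  1  2  3  3  3

1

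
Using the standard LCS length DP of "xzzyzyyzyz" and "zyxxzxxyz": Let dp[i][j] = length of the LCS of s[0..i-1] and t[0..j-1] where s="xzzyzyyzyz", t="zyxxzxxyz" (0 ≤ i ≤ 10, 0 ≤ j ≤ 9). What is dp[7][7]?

3

   ''  z  y  x  x  z  x  x  y  z
''  0  0  0  0  0  0  0  0  0  0
 x  0  0  0  1  1  1  1  1  1  1
 z  0  1  1  1  1  2  2  2  2  2
 z  0  1  1  1  1  2  2  2  2  3
 y  0  1  2  2  2  2  2  2  3  3
 z  0  1  2  2  2  3  3  3  3  4
 y  0  1  2  2  2  3  3  3  4  4
 y  0  1  2  2  2  3  3  3  4  4
 z  0  1  2  2  2  3  3  3  4  5
 y  0  1  2  2  2  3  3  3  4  5
 z  0  1  2  2  2  3  3  3  4  5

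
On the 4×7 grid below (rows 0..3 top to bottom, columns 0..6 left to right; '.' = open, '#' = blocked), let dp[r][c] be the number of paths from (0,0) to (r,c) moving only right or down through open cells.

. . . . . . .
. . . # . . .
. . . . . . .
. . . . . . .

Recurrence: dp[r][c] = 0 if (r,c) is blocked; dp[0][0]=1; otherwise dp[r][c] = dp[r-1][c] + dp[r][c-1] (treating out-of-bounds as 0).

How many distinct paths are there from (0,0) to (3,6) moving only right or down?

44

r\c   0   1   2   3   4   5   6
  0   1   1   1   1   1   1   1
  1   1   2   3   0   1   2   3
  2   1   3   6   6   7   9  12
  3   1   4  10  16  23  32  44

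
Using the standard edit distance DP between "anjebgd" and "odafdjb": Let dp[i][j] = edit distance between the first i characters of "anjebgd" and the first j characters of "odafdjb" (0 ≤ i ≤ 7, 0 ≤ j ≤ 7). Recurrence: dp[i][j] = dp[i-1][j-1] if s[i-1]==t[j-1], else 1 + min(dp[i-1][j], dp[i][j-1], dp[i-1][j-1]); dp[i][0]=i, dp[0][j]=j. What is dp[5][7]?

5

   ''  o  d  a  f  d  j  b
''  0  1  2  3  4  5  6  7
 a  1  1  2  2  3  4  5  6
 n  2  2  2  3  3  4  5  6
 j  3  3  3  3  4  4  4  5
 e  4  4  4  4  4  5  5  5
 b  5  5  5  5  5  5  6  5
 g  6  6  6  6  6  6  6  6
 d  7  7  6  7  7  6  7  7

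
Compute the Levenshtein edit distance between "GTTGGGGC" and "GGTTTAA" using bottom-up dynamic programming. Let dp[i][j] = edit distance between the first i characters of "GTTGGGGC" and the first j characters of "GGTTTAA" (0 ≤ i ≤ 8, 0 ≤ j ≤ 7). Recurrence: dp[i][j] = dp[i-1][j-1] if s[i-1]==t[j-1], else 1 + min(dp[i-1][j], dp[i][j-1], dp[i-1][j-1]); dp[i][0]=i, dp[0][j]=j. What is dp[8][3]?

   ''  G  G  T  T  T  A  A
''  0  1  2  3  4  5  6  7
 G  1  0  1  2  3  4  5  6
 T  2  1  1  1  2  3  4  5
 T  3  2  2  1  1  2  3  4
 G  4  3  2  2  2  2  3  4
 G  5  4  3  3  3  3  3  4
 G  6  5  4  4  4  4  4  4
 G  7  6  5  5  5  5  5  5
 C  8  7  6  6  6  6  6  6

6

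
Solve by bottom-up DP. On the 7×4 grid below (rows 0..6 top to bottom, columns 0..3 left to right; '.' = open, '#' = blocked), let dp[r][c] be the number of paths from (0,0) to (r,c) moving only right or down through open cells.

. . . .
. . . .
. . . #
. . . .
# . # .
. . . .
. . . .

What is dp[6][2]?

r\c   0   1   2   3
  0   1   1   1   1
  1   1   2   3   4
  2   1   3   6   0
  3   1   4  10  10
  4   0   4   0  10
  5   0   4   4  14
  6   0   4   8  22

8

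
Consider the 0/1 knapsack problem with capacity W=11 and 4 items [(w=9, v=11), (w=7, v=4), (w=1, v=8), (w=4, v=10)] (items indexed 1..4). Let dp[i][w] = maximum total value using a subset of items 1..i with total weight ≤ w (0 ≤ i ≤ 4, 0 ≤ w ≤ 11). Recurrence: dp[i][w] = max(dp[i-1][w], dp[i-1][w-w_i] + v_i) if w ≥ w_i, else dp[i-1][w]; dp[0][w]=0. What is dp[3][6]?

i\w   0   1   2   3   4   5   6   7   8   9  10  11
  0   0   0   0   0   0   0   0   0   0   0   0   0
  1   0   0   0   0   0   0   0   0   0  11  11  11
  2   0   0   0   0   0   0   0   4   4  11  11  11
  3   0   8   8   8   8   8   8   8  12  12  19  19
  4   0   8   8   8  10  18  18  18  18  18  19  19

8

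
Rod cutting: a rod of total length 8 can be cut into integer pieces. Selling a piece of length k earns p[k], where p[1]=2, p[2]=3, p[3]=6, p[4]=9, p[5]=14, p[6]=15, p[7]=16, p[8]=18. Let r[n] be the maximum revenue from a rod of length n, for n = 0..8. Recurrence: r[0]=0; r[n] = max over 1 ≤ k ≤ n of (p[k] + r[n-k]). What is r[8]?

20

   n    0    1    2    3    4    5    6    7    8
r[n]    0    2    4    6    9   14   16   18   20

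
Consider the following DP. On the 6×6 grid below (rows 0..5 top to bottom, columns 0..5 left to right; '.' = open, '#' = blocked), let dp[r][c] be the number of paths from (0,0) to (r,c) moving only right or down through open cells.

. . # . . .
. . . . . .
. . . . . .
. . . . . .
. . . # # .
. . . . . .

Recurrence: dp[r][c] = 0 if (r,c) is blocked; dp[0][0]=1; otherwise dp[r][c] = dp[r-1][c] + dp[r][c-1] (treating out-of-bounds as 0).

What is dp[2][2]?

5

r\c   0   1   2   3   4   5
  0   1   1   0   0   0   0
  1   1   2   2   2   2   2
  2   1   3   5   7   9  11
  3   1   4   9  16  25  36
  4   1   5  14   0   0  36
  5   1   6  20  20  20  56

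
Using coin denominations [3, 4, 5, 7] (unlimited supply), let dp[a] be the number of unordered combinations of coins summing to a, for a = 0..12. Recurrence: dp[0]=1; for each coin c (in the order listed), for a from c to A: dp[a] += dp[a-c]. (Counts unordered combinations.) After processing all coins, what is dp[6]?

1

after  coin     0     1     2     3     4     5     6     7     8     9    10    11    12
          3     1     0     0     1     0     0     1     0     0     1     0     0     1
          4     1     0     0     1     1     0     1     1     1     1     1     1     2
          5     1     0     0     1     1     1     1     1     2     2     2     2     3
          7     1     0     0     1     1     1     1     2     2     2     3     3     4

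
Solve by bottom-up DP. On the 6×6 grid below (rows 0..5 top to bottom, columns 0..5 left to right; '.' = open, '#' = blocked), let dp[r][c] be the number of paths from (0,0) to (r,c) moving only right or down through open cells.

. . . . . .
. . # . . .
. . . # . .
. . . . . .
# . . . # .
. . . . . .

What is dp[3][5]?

14

r\c   0   1   2   3   4   5
  0   1   1   1   1   1   1
  1   1   2   0   1   2   3
  2   1   3   3   0   2   5
  3   1   4   7   7   9  14
  4   0   4  11  18   0  14
  5   0   4  15  33  33  47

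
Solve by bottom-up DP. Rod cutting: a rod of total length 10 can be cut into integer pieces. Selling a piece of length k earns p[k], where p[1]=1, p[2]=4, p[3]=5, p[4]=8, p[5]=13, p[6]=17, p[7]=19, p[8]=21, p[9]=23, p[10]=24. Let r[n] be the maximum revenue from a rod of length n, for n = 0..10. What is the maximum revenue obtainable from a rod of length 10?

   n    0    1    2    3    4    5    6    7    8    9   10
r[n]    0    1    4    5    8   13   17   19   21   23   26

26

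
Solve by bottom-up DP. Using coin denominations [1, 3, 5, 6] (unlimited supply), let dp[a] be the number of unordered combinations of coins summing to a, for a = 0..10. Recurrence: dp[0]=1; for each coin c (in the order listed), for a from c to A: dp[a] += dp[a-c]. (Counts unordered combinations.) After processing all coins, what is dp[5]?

after  coin     0     1     2     3     4     5     6     7     8     9    10
          1     1     1     1     1     1     1     1     1     1     1     1
          3     1     1     1     2     2     2     3     3     3     4     4
          5     1     1     1     2     2     3     4     4     5     6     7
          6     1     1     1     2     2     3     5     5     6     8     9

3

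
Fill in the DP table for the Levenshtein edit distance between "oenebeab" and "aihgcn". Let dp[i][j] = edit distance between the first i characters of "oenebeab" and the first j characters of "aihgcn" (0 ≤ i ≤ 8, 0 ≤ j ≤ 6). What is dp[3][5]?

   ''  a  i  h  g  c  n
''  0  1  2  3  4  5  6
 o  1  1  2  3  4  5  6
 e  2  2  2  3  4  5  6
 n  3  3  3  3  4  5  5
 e  4  4  4  4  4  5  6
 b  5  5  5  5  5  5  6
 e  6  6  6  6  6  6  6
 a  7  6  7  7  7  7  7
 b  8  7  7  8  8  8  8

5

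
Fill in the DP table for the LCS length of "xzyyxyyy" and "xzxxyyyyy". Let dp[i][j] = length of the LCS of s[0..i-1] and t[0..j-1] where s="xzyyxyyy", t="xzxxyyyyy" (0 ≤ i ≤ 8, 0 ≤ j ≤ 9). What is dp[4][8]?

   ''  x  z  x  x  y  y  y  y  y
''  0  0  0  0  0  0  0  0  0  0
 x  0  1  1  1  1  1  1  1  1  1
 z  0  1  2  2  2  2  2  2  2  2
 y  0  1  2  2  2  3  3  3  3  3
 y  0  1  2  2  2  3  4  4  4  4
 x  0  1  2  3  3  3  4  4  4  4
 y  0  1  2  3  3  4  4  5  5  5
 y  0  1  2  3  3  4  5  5  6  6
 y  0  1  2  3  3  4  5  6  6  7

4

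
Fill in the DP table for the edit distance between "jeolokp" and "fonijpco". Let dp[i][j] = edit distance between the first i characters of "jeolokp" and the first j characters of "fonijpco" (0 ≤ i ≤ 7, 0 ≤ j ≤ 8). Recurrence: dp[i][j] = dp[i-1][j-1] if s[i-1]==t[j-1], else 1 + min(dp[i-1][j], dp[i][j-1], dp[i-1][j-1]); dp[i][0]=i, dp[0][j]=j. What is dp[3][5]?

5

   ''  f  o  n  i  j  p  c  o
''  0  1  2  3  4  5  6  7  8
 j  1  1  2  3  4  4  5  6  7
 e  2  2  2  3  4  5  5  6  7
 o  3  3  2  3  4  5  6  6  6
 l  4  4  3  3  4  5  6  7  7
 o  5  5  4  4  4  5  6  7  7
 k  6  6  5  5  5  5  6  7  8
 p  7  7  6  6  6  6  5  6  7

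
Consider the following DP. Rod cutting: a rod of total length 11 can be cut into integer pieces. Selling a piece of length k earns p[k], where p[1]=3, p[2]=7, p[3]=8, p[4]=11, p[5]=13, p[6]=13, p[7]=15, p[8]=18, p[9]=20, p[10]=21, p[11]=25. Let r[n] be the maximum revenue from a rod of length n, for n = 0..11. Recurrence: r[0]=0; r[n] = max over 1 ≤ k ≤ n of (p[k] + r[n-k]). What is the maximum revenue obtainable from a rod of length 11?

   n    0    1    2    3    4    5    6    7    8    9   10   11
r[n]    0    3    7   10   14   17   21   24   28   31   35   38

38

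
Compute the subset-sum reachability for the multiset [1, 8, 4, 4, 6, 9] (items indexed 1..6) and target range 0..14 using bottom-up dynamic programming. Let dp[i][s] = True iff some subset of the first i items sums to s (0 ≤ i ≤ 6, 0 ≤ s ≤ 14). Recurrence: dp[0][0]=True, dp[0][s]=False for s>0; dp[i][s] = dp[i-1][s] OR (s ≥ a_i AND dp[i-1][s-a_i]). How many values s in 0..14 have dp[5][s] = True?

i\s   0   1   2   3   4   5   6   7   8   9  10  11  12  13  14
  0   T   F   F   F   F   F   F   F   F   F   F   F   F   F   F
  1   T   T   F   F   F   F   F   F   F   F   F   F   F   F   F
  2   T   T   F   F   F   F   F   F   T   T   F   F   F   F   F
  3   T   T   F   F   T   T   F   F   T   T   F   F   T   T   F
  4   T   T   F   F   T   T   F   F   T   T   F   F   T   T   F
  5   T   T   F   F   T   T   T   T   T   T   T   T   T   T   T
  6   T   T   F   F   T   T   T   T   T   T   T   T   T   T   T

13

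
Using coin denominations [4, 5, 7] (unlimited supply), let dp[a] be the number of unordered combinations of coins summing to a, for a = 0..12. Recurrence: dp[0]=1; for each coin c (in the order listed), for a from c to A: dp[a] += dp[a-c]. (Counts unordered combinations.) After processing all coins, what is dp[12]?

2

after  coin     0     1     2     3     4     5     6     7     8     9    10    11    12
          4     1     0     0     0     1     0     0     0     1     0     0     0     1
          5     1     0     0     0     1     1     0     0     1     1     1     0     1
          7     1     0     0     0     1     1     0     1     1     1     1     1     2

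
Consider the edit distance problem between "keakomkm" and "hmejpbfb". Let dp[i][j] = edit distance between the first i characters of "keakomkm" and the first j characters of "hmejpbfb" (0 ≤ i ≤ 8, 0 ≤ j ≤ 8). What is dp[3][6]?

   ''  h  m  e  j  p  b  f  b
''  0  1  2  3  4  5  6  7  8
 k  1  1  2  3  4  5  6  7  8
 e  2  2  2  2  3  4  5  6  7
 a  3  3  3  3  3  4  5  6  7
 k  4  4  4  4  4  4  5  6  7
 o  5  5  5  5  5  5  5  6  7
 m  6  6  5  6  6  6  6  6  7
 k  7  7  6  6  7  7  7  7  7
 m  8  8  7  7  7  8  8  8  8

5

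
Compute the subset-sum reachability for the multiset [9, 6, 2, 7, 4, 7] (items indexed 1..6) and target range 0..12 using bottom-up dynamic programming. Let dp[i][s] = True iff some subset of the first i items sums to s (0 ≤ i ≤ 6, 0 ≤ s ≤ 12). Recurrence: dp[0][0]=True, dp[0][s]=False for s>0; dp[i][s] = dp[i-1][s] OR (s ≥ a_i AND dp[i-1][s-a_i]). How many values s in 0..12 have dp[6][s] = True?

i\s   0   1   2   3   4   5   6   7   8   9  10  11  12
  0   T   F   F   F   F   F   F   F   F   F   F   F   F
  1   T   F   F   F   F   F   F   F   F   T   F   F   F
  2   T   F   F   F   F   F   T   F   F   T   F   F   F
  3   T   F   T   F   F   F   T   F   T   T   F   T   F
  4   T   F   T   F   F   F   T   T   T   T   F   T   F
  5   T   F   T   F   T   F   T   T   T   T   T   T   T
  6   T   F   T   F   T   F   T   T   T   T   T   T   T

10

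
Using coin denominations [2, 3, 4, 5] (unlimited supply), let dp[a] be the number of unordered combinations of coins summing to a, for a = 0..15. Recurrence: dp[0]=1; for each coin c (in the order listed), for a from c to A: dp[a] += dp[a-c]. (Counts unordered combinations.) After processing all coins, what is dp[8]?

5

after  coin     0     1     2     3     4     5     6     7     8     9    10    11    12    13    14    15
          2     1     0     1     0     1     0     1     0     1     0     1     0     1     0     1     0
          3     1     0     1     1     1     1     2     1     2     2     2     2     3     2     3     3
          4     1     0     1     1     2     1     3     2     4     3     5     4     7     5     8     7
          5     1     0     1     1     2     2     3     3     5     5     7     7    10    10    13    14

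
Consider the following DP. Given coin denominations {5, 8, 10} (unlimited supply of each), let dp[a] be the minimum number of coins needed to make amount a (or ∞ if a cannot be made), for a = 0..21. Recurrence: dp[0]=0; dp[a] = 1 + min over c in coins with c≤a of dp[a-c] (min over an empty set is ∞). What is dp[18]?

2

 a  0  1  2  3  4  5  6  7  8  9 10 11 12 13 14 15 16 17 18 19 20 21
dp  0  -  -  -  -  1  -  -  1  -  1  -  -  2  -  2  2  -  2  -  2  3
(- denotes ∞ / unreachable)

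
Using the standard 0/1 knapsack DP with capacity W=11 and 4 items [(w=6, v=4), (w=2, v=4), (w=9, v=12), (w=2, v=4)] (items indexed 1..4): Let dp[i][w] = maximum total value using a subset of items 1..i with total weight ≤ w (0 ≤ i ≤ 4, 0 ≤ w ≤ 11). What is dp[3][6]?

4

i\w   0   1   2   3   4   5   6   7   8   9  10  11
  0   0   0   0   0   0   0   0   0   0   0   0   0
  1   0   0   0   0   0   0   4   4   4   4   4   4
  2   0   0   4   4   4   4   4   4   8   8   8   8
  3   0   0   4   4   4   4   4   4   8  12  12  16
  4   0   0   4   4   8   8   8   8   8  12  12  16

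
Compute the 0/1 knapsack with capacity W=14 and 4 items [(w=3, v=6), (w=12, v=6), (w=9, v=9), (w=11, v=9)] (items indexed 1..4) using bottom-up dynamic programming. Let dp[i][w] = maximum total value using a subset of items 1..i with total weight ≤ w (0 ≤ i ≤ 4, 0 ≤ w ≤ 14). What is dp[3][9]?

9

i\w   0   1   2   3   4   5   6   7   8   9  10  11  12  13  14
  0   0   0   0   0   0   0   0   0   0   0   0   0   0   0   0
  1   0   0   0   6   6   6   6   6   6   6   6   6   6   6   6
  2   0   0   0   6   6   6   6   6   6   6   6   6   6   6   6
  3   0   0   0   6   6   6   6   6   6   9   9   9  15  15  15
  4   0   0   0   6   6   6   6   6   6   9   9   9  15  15  15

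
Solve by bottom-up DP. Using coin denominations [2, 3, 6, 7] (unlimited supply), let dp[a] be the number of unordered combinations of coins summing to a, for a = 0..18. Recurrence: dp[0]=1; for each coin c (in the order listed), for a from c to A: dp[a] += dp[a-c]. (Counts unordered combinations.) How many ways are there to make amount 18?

after  coin     0     1     2     3     4     5     6     7     8     9    10    11    12    13    14    15    16    17    18
          2     1     0     1     0     1     0     1     0     1     0     1     0     1     0     1     0     1     0     1
          3     1     0     1     1     1     1     2     1     2     2     2     2     3     2     3     3     3     3     4
          6     1     0     1     1     1     1     3     1     3     3     3     3     6     3     6     6     6     6    10
          7     1     0     1     1     1     1     3     2     3     4     4     4     7     6     8     9    10    10    14

14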